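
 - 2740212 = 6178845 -8919057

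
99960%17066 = 14630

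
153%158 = 153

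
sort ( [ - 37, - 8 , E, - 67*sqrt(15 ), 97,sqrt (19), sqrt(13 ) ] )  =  [-67*sqrt( 15), - 37 ,-8, E , sqrt( 13),sqrt( 19 ),97]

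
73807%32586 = 8635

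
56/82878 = 28/41439 = 0.00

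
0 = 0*31579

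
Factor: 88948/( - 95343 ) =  -2^2*3^( - 1 )*37^1*61^(-1 )*521^(-1 )*601^1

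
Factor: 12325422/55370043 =2^1*3^(-1)*79^1*26003^1*6152227^(  -  1)  =  4108474/18456681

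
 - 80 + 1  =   - 79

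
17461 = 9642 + 7819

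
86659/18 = 86659/18 = 4814.39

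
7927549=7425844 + 501705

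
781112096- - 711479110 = 1492591206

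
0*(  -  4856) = 0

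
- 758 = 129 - 887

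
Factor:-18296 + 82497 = 64201 = 19^1*31^1*109^1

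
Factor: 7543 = 19^1*397^1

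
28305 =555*51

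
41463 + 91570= 133033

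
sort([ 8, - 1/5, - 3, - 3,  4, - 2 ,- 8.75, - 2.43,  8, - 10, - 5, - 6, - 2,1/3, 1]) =[ - 10, - 8.75, - 6,-5,  -  3, - 3,-2.43, - 2,-2 ,-1/5,1/3, 1 , 4,8, 8] 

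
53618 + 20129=73747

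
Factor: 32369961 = 3^1*13^1*107^1*7757^1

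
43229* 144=6224976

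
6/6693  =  2/2231 = 0.00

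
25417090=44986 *565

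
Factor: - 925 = -5^2 * 37^1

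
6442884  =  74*87066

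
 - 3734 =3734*( - 1 ) 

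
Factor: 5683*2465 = 5^1 *17^1 * 29^1*5683^1 = 14008595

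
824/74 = 412/37  =  11.14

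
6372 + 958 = 7330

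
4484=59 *76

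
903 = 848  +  55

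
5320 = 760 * 7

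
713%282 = 149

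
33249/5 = 33249/5 = 6649.80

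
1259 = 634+625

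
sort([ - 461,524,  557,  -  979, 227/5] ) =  [-979, - 461, 227/5, 524, 557] 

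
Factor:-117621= -3^2*7^1* 1867^1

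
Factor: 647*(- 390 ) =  - 2^1*3^1*5^1*13^1* 647^1 =- 252330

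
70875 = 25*2835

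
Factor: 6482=2^1*7^1 * 463^1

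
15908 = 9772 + 6136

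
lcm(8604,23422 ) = 421596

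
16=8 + 8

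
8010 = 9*890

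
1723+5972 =7695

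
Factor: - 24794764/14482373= - 2^2*227^ ( - 1)*63799^( - 1 )*6198691^1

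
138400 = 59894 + 78506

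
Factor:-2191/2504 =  - 2^ ( - 3)*7^1 = - 7/8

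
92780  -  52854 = 39926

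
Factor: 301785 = 3^1 * 5^1*11^1*31^1*59^1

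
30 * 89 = 2670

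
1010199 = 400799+609400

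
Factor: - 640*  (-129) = 2^7*3^1*5^1*43^1 =82560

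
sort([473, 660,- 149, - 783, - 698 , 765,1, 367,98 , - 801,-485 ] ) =[ - 801, - 783, - 698, - 485, -149,1,98,367, 473, 660,765]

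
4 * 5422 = 21688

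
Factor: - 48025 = -5^2*17^1*113^1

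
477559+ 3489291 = 3966850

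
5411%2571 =269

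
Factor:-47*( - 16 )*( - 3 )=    - 2256 = - 2^4*3^1*47^1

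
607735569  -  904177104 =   -  296441535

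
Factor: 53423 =41^1*1303^1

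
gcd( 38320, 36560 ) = 80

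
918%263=129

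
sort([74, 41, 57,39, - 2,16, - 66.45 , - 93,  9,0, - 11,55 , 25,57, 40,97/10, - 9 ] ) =[ - 93, - 66.45, - 11, -9, - 2,0,9,97/10,  16,25,39,40 , 41,55,57,57, 74 ]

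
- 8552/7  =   - 1222 +2/7 = -1221.71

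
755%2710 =755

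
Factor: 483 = 3^1*7^1*23^1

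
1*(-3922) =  - 3922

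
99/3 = 33 = 33.00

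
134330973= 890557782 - 756226809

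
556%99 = 61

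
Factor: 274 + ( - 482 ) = -208 = - 2^4*13^1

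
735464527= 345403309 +390061218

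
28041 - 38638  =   - 10597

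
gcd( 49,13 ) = 1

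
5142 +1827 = 6969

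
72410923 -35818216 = 36592707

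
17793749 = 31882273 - 14088524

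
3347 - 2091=1256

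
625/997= 625/997 = 0.63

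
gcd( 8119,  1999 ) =1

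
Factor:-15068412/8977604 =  - 3^2*89^1*4703^1* 2244401^( - 1 ) = -  3767103/2244401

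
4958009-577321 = 4380688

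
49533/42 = 16511/14 = 1179.36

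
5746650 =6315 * 910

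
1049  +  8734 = 9783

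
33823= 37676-3853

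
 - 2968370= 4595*( - 646)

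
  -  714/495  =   - 238/165 =-  1.44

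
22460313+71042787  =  93503100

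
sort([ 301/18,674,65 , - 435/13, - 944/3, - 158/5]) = [ - 944/3, - 435/13, - 158/5 , 301/18,  65,674]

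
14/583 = 14/583  =  0.02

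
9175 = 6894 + 2281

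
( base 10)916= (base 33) rp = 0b1110010100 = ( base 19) 2A4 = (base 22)1JE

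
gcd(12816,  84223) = 1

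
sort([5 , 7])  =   [ 5,7] 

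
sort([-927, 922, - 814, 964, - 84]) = [-927, - 814,-84,922, 964]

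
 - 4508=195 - 4703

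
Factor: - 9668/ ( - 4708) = 11^( - 1)*107^( - 1)*2417^1 = 2417/1177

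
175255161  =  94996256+80258905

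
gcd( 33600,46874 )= 2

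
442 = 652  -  210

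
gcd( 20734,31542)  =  14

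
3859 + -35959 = -32100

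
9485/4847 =1+4638/4847=1.96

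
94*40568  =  3813392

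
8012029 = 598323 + 7413706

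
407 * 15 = 6105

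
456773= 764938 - 308165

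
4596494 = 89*51646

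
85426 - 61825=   23601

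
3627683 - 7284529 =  - 3656846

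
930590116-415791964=514798152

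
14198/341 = 458/11 = 41.64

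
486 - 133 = 353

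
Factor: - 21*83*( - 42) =2^1*3^2*7^2*83^1 = 73206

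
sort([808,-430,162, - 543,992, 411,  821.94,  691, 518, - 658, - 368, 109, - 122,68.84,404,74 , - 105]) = [ - 658,-543, - 430  , - 368, - 122, - 105,68.84,74, 109,162 , 404,411, 518 , 691, 808,821.94,992]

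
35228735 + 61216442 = 96445177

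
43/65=43/65 = 0.66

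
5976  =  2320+3656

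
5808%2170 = 1468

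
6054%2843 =368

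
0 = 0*11035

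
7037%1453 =1225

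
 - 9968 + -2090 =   -  12058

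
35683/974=36 + 619/974=36.64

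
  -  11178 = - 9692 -1486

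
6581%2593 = 1395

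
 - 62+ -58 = - 120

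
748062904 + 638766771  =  1386829675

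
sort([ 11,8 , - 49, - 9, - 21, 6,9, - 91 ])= [ - 91  , - 49, -21, - 9,6,8, 9, 11]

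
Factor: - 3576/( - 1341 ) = 8/3 = 2^3  *  3^( - 1 )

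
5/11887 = 5/11887 = 0.00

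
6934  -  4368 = 2566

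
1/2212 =1/2212 = 0.00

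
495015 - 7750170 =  - 7255155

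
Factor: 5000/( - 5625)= -2^3* 3^( - 2)=- 8/9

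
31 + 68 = 99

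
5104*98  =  500192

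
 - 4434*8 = -35472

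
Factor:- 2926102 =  - 2^1*97^1*15083^1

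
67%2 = 1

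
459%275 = 184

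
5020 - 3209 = 1811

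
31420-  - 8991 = 40411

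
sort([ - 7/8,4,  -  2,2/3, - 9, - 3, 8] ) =[ - 9 , - 3, - 2 , - 7/8,2/3,4, 8] 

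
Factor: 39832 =2^3*13^1*383^1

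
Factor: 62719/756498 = 2^( - 1 ) * 3^( - 1 )*19^1*59^ ( - 1)*2137^( - 1 )*3301^1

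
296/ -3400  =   - 1 + 388/425 = - 0.09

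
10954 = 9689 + 1265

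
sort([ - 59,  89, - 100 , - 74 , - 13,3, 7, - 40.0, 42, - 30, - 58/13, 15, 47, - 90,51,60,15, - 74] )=[-100, - 90,-74, - 74, - 59, - 40.0, - 30, - 13, - 58/13, 3, 7, 15, 15,42,47, 51,60, 89]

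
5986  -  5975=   11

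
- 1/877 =-1 + 876/877 = -0.00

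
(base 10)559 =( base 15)274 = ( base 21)15D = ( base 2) 1000101111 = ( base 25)m9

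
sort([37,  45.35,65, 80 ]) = [ 37,45.35, 65, 80]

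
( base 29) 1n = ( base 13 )40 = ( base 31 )1l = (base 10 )52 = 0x34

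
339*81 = 27459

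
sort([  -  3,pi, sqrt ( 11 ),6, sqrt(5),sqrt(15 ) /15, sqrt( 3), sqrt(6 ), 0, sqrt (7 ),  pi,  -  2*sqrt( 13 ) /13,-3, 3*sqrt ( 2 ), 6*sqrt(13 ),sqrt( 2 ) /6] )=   [ - 3, - 3, - 2 * sqrt(13)/13,0 , sqrt (2) /6, sqrt( 15 ) /15, sqrt(3),sqrt( 5 ) , sqrt( 6 ), sqrt(7),pi, pi , sqrt(11 ), 3 * sqrt( 2 ), 6, 6*sqrt( 13 )]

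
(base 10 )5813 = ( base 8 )13265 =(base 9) 7868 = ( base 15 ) 1ac8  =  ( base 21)D3H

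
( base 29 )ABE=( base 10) 8743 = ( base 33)80V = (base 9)12884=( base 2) 10001000100111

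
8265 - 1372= 6893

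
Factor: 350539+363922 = 714461 = 11^1*64951^1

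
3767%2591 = 1176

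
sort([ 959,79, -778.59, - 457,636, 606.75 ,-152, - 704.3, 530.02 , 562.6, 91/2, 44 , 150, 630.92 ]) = [ - 778.59,- 704.3, -457, -152, 44, 91/2,79,  150,530.02, 562.6, 606.75,630.92, 636 , 959 ]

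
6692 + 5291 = 11983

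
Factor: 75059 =47^1 * 1597^1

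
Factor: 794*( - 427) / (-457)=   339038/457= 2^1*7^1*61^1*397^1*457^(  -  1)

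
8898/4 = 2224+1/2= 2224.50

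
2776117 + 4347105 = 7123222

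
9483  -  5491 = 3992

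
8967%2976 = 39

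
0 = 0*833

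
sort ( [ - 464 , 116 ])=[ - 464,116 ]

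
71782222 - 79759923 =-7977701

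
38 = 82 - 44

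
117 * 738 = 86346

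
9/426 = 3/142 = 0.02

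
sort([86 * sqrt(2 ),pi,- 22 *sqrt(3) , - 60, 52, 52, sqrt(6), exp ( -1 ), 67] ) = [  -  60 ,-22 * sqrt(3 ),  exp( - 1), sqrt(6), pi, 52,52, 67, 86* sqrt (2)]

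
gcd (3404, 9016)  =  92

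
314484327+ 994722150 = 1309206477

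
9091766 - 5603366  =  3488400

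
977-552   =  425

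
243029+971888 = 1214917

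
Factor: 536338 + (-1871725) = - 3^1*31^1* 83^1*173^1 =- 1335387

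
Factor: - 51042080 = -2^5*5^1*59^1 *5407^1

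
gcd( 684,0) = 684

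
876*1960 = 1716960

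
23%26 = 23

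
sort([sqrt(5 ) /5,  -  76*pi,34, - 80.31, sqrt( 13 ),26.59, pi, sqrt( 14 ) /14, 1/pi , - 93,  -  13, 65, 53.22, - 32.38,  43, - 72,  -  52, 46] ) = [ - 76*pi, -93, - 80.31, - 72, - 52,- 32.38,  -  13, sqrt (14 ) /14, 1/pi,sqrt(5 )/5, pi, sqrt ( 13), 26.59, 34, 43,46, 53.22, 65 ] 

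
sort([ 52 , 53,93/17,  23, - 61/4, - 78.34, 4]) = [ - 78.34, - 61/4, 4 , 93/17, 23,52, 53] 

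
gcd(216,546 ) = 6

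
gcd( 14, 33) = 1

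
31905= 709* 45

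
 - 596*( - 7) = 4172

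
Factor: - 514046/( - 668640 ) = 257023/334320  =  2^( - 4)*3^ (  -  1)*5^ (-1) * 7^(-1 )*13^1*17^1 * 199^( - 1) * 1163^1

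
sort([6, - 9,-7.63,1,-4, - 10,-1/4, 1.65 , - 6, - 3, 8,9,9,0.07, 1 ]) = [ - 10, - 9,-7.63, - 6,  -  4, - 3,- 1/4, 0.07,1,1,1.65,6,8, 9, 9]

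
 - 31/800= - 31/800 =-0.04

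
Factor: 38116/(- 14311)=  - 2^2*11^ (-1)*13^1*733^1*1301^(-1)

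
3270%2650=620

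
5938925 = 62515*95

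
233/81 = 2 + 71/81= 2.88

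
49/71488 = 49/71488=0.00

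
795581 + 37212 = 832793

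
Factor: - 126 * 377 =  - 2^1*3^2*7^1*13^1*29^1 =- 47502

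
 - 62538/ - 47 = 62538/47=1330.60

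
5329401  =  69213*77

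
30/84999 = 10/28333=0.00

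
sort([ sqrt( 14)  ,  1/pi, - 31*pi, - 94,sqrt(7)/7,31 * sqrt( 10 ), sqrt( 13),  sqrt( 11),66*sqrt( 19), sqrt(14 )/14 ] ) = [ - 31 * pi, - 94,sqrt(14)/14,  1/pi,sqrt(7 ) /7, sqrt( 11),  sqrt(13), sqrt(14 ), 31*sqrt(10), 66*sqrt(19 )] 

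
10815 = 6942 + 3873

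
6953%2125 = 578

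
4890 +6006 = 10896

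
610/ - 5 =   -  122/1 =-  122.00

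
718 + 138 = 856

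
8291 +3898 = 12189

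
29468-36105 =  - 6637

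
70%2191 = 70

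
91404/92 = 22851/23 = 993.52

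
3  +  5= 8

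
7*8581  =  60067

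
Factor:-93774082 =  - 2^1 * 19^2 *23^1*5647^1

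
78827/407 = 193  +  276/407 = 193.68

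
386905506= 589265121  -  202359615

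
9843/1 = 9843 = 9843.00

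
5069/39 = 5069/39  =  129.97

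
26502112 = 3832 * 6916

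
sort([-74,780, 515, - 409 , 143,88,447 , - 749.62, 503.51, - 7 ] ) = [ - 749.62, - 409,  -  74, - 7, 88,143 , 447  ,  503.51, 515,780 ] 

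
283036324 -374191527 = - 91155203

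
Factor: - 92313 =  - 3^3 * 13^1  *  263^1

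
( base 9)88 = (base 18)48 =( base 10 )80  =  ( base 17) 4c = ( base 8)120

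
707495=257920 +449575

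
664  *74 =49136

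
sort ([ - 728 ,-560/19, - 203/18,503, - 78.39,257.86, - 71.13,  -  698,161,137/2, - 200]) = [ - 728, - 698 , - 200, - 78.39, - 71.13, - 560/19, - 203/18,137/2, 161,  257.86,503]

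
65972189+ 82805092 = 148777281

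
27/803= 27/803 = 0.03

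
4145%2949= 1196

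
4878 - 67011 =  - 62133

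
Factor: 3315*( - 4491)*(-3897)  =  58017230505 = 3^5*5^1*13^1*17^1*433^1*499^1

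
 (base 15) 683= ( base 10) 1473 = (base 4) 113001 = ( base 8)2701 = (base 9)2016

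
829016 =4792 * 173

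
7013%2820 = 1373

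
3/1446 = 1/482 = 0.00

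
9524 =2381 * 4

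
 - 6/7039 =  - 6/7039 = - 0.00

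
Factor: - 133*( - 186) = 2^1*3^1*7^1*19^1*31^1 = 24738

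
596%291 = 14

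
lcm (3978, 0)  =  0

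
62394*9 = 561546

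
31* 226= 7006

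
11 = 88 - 77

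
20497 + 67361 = 87858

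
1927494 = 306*6299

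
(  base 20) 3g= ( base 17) 48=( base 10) 76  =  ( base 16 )4c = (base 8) 114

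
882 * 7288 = 6428016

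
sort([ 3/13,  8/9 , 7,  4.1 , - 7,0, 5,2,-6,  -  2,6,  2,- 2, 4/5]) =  [ - 7,-6, - 2, - 2,  0, 3/13,4/5,8/9,2, 2 , 4.1,  5,  6,7 ]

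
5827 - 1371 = 4456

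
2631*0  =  0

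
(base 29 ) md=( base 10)651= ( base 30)LL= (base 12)463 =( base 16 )28B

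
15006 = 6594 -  - 8412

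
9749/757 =12 + 665/757=12.88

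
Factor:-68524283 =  - 53^1*197^1*6563^1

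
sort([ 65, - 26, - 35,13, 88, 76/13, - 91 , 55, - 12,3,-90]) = [-91,- 90, - 35, - 26, - 12 , 3, 76/13,13,55,65,  88] 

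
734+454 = 1188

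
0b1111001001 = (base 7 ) 2553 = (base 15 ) 449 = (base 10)969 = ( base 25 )1DJ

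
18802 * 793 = 14909986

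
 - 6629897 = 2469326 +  - 9099223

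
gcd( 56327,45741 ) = 79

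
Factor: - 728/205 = -2^3*5^ (-1 ) * 7^1 * 13^1 * 41^( - 1 )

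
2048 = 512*4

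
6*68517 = 411102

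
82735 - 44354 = 38381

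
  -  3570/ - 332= 1785/166 = 10.75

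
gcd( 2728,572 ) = 44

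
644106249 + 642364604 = 1286470853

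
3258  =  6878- 3620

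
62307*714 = 44487198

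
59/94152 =59/94152 = 0.00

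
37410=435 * 86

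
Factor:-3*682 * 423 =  - 2^1 * 3^3*11^1*31^1*47^1 =-865458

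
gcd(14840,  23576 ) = 56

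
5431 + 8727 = 14158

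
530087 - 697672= -167585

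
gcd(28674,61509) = 3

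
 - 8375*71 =-594625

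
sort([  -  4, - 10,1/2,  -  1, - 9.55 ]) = [  -  10,  -  9.55, -4, - 1, 1/2] 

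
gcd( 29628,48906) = 18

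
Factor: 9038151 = 3^2 * 59^1* 17021^1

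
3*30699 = 92097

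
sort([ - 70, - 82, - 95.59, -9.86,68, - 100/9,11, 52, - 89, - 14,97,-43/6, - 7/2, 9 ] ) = [ -95.59, - 89  , - 82, - 70, - 14, - 100/9, - 9.86, - 43/6, - 7/2,9, 11,  52, 68,  97]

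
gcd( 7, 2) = 1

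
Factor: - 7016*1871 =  - 2^3*877^1*1871^1 = -13126936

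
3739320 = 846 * 4420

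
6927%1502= 919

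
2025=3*675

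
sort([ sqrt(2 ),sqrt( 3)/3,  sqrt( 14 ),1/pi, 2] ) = [ 1/pi , sqrt( 3)/3, sqrt( 2 ),2, sqrt( 14)]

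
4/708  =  1/177 = 0.01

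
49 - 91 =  - 42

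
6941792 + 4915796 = 11857588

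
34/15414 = 17/7707 =0.00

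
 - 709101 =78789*(  -  9)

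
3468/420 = 289/35  =  8.26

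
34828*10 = 348280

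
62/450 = 31/225 = 0.14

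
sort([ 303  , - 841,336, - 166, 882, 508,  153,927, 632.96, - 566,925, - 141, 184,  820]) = [ - 841, - 566,-166, - 141,153, 184, 303, 336,508 , 632.96,820, 882, 925  ,  927]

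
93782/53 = 1769 + 25/53  =  1769.47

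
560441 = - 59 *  ( -9499)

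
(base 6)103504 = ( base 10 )8608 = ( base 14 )31cc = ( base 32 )8d0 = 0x21a0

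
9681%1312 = 497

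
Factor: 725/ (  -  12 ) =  - 2^( - 2)*3^(  -  1 )*5^2*29^1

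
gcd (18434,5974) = 2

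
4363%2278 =2085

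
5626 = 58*97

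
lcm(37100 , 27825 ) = 111300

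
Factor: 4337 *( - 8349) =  - 36209613 = - 3^1 *11^2*23^1*4337^1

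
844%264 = 52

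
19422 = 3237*6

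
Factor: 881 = 881^1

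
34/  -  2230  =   - 17/1115=- 0.02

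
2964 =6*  494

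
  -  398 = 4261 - 4659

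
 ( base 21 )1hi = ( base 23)1cb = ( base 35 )NB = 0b1100110000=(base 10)816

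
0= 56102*0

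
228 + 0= 228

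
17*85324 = 1450508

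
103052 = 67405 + 35647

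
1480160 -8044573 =-6564413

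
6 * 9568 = 57408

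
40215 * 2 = 80430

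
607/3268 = 607/3268 = 0.19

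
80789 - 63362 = 17427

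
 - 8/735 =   -  1+727/735 = - 0.01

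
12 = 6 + 6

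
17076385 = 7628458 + 9447927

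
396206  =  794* 499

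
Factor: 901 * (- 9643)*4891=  - 17^1*53^1*67^1 *73^1*9643^1 = -42494685613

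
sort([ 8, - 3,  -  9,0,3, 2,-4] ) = [ -9,-4, - 3,0,2,3,  8] 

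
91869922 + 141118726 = 232988648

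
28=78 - 50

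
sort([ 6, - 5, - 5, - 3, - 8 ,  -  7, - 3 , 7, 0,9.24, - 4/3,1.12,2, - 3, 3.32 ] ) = [ - 8, - 7, - 5 ,  -  5,  -  3  , - 3, - 3, - 4/3, 0,1.12, 2, 3.32, 6, 7,9.24 ]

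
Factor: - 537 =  - 3^1*179^1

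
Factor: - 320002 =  - 2^1 * 160001^1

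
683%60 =23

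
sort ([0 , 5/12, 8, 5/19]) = [0, 5/19, 5/12,8] 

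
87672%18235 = 14732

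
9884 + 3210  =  13094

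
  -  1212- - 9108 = 7896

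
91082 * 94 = 8561708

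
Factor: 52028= 2^2 * 13007^1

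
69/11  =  69/11 = 6.27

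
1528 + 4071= 5599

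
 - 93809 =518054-611863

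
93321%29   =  28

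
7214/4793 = 7214/4793   =  1.51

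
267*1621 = 432807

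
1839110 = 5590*329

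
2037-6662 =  - 4625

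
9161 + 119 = 9280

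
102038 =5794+96244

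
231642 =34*6813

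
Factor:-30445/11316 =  - 2^( - 2 )*3^ ( - 1 )*5^1* 23^(-1 )*41^( - 1 )*6089^1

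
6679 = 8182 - 1503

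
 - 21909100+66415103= 44506003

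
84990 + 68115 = 153105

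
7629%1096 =1053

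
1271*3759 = 4777689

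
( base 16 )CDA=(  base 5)101130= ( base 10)3290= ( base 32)36Q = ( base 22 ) 6HC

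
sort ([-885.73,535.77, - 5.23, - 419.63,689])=[-885.73, - 419.63, - 5.23,535.77,689 ]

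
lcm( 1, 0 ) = 0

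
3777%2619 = 1158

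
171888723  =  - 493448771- - 665337494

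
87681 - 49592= 38089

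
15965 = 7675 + 8290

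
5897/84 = 70  +  17/84  =  70.20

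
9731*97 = 943907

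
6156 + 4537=10693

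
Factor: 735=3^1*5^1 * 7^2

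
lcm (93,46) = 4278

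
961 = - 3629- - 4590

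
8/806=4/403=0.01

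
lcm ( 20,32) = 160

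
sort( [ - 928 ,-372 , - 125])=[ - 928, - 372, - 125]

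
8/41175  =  8/41175 = 0.00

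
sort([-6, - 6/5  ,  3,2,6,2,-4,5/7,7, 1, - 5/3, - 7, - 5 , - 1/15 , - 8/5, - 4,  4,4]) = [- 7, - 6 , - 5, - 4, - 4, - 5/3 , - 8/5, - 6/5, - 1/15,  5/7,  1, 2,2, 3,4,  4,  6 , 7]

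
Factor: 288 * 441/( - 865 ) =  - 2^5 * 3^4*5^( - 1)*7^2*173^( - 1) =- 127008/865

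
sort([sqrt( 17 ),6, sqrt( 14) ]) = [ sqrt( 14),sqrt (17),  6 ] 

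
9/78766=9/78766  =  0.00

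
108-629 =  - 521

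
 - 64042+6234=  - 57808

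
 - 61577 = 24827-86404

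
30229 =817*37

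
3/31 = 3/31 = 0.10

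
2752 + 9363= 12115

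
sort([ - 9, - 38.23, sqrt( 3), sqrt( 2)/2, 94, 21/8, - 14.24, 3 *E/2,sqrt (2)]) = [ - 38.23,- 14.24, - 9,sqrt(2 )/2 , sqrt( 2)  ,  sqrt(3),21/8, 3*E/2,  94]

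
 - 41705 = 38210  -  79915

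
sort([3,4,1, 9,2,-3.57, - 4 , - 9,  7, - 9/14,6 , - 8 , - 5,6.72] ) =[-9, - 8, - 5, - 4, - 3.57, -9/14, 1 , 2, 3,4,  6, 6.72,7, 9 ] 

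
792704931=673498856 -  -119206075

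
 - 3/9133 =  - 1 +9130/9133=-0.00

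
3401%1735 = 1666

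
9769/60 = 9769/60 = 162.82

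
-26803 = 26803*( - 1 ) 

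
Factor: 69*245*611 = 3^1*5^1*7^2*13^1*23^1* 47^1 = 10328955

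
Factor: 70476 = 2^2*3^1*7^1*839^1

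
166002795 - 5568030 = 160434765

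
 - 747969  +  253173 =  - 494796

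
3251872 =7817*416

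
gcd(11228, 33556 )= 4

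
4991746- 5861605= -869859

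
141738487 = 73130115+68608372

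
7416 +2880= 10296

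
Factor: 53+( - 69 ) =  - 16 = - 2^4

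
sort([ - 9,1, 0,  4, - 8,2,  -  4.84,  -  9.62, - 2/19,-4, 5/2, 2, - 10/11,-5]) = [- 9.62, - 9, - 8, - 5,-4.84, - 4,-10/11, - 2/19, 0,1,2 , 2, 5/2,4 ]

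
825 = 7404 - 6579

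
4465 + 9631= 14096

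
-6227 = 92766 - 98993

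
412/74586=206/37293 = 0.01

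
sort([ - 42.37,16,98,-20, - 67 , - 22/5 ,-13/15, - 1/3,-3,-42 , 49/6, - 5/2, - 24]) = [  -  67,-42.37 , - 42,  -  24,-20,-22/5,-3, - 5/2, - 13/15, - 1/3,  49/6,16 , 98 ] 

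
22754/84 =11377/42 = 270.88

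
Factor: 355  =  5^1*71^1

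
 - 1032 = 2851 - 3883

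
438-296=142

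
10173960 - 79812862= - 69638902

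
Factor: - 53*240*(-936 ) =11905920 = 2^7*3^3*5^1*13^1*53^1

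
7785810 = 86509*90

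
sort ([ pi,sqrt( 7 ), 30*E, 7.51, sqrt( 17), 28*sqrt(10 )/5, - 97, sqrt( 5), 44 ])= [ -97, sqrt ( 5 ),sqrt(7 ),pi , sqrt( 17),7.51,28*sqrt( 10 )/5, 44, 30*E]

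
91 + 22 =113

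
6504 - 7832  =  -1328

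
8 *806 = 6448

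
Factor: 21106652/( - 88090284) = - 5276663/22022571 = - 3^( - 1 )*7^2*29^(  -  1) * 107687^1*253133^ ( - 1) 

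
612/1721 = 612/1721 = 0.36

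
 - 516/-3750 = 86/625 = 0.14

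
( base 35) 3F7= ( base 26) 65l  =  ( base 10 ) 4207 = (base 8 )10157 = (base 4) 1001233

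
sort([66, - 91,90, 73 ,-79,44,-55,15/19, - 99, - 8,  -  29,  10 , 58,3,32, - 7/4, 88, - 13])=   [ - 99, - 91, - 79,  -  55, - 29, - 13,-8, - 7/4,15/19, 3, 10,32, 44, 58,66, 73,88,90]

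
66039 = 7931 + 58108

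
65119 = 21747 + 43372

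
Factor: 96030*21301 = 2045535030 = 2^1  *3^2*5^1*7^1*11^1*17^1*97^1*179^1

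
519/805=519/805 = 0.64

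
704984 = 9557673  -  8852689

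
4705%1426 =427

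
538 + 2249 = 2787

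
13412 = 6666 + 6746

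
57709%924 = 421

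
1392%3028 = 1392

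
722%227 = 41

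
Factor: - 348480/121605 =-192/67=- 2^6*3^1*67^( - 1 )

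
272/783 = 272/783 = 0.35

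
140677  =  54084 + 86593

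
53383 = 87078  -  33695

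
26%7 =5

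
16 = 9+7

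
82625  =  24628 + 57997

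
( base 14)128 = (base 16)e8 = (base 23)a2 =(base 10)232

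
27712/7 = 3958+6/7 = 3958.86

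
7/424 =7/424 = 0.02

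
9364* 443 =4148252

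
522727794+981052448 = 1503780242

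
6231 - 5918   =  313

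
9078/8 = 1134 + 3/4 = 1134.75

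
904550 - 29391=875159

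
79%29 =21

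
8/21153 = 8/21153=0.00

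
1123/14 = 1123/14=80.21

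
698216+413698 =1111914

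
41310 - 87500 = -46190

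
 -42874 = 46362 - 89236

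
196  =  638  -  442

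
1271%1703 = 1271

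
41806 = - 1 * (-41806) 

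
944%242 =218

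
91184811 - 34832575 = 56352236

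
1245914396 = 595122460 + 650791936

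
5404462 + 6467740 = 11872202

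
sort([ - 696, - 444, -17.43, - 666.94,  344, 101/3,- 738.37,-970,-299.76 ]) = [ -970, - 738.37,  -  696, - 666.94, - 444,- 299.76, - 17.43, 101/3,344]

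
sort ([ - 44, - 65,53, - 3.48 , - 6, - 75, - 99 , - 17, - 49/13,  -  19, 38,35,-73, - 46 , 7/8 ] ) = [ - 99, - 75, - 73, - 65 , - 46, - 44 , - 19, - 17,  -  6, - 49/13 ,  -  3.48, 7/8,35, 38,53]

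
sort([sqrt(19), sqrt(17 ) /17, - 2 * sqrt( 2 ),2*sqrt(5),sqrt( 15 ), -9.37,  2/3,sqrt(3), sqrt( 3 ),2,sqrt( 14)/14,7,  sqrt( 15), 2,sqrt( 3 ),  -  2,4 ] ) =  [ - 9.37,-2*sqrt(2 ),  -  2,sqrt(17)/17,sqrt( 14 ) /14,  2/3, sqrt( 3), sqrt( 3 ),sqrt( 3 ),2,  2,sqrt ( 15 ),sqrt(15),4,sqrt( 19), 2 *sqrt( 5),7 ] 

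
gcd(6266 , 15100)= 2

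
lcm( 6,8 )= 24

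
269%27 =26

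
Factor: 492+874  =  1366 = 2^1 * 683^1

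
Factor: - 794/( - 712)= 2^( - 2 ) *89^( - 1)*397^1 = 397/356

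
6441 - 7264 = -823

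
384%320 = 64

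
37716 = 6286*6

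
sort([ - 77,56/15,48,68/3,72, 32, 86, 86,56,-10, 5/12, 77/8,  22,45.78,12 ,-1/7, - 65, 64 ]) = [  -  77, - 65, - 10,-1/7,  5/12,  56/15,77/8,12,22, 68/3,32,45.78, 48,56, 64, 72, 86, 86 ]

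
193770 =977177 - 783407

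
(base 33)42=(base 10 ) 134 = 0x86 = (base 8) 206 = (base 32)46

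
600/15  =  40 = 40.00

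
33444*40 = 1337760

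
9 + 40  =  49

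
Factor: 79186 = 2^1*17^2*137^1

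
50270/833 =60+290/833 =60.35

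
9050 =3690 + 5360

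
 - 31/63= - 1 + 32/63 = - 0.49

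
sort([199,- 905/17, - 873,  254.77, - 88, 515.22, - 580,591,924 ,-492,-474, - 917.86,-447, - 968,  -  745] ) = [  -  968 ,-917.86,-873,-745,-580, - 492, - 474, - 447, - 88,-905/17, 199, 254.77, 515.22,591, 924]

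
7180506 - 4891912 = 2288594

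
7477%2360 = 397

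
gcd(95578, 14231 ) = 7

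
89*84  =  7476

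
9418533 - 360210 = 9058323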